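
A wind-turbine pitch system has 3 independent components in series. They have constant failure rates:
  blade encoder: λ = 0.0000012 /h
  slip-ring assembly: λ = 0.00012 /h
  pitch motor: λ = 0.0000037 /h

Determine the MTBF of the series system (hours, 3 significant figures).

8010

Series of exponential components: λ_sys = Σ λ_i
λ_sys = 0.0000012 + 0.00012 + 0.0000037 = 1.2490e-04 /h
MTBF = 1 / λ_sys = 8010 h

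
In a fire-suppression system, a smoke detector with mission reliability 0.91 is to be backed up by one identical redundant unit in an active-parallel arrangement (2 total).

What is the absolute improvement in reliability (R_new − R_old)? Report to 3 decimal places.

0.082

R_before = 0.91
R_after = 1 − (1 − 0.91)^2 = 0.992
ΔR = 0.992 − 0.91 = 0.082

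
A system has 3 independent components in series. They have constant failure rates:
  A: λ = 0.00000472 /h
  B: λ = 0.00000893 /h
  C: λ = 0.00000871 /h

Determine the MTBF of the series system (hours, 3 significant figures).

44700

Series of exponential components: λ_sys = Σ λ_i
λ_sys = 0.00000472 + 0.00000893 + 0.00000871 = 2.2360e-05 /h
MTBF = 1 / λ_sys = 44700 h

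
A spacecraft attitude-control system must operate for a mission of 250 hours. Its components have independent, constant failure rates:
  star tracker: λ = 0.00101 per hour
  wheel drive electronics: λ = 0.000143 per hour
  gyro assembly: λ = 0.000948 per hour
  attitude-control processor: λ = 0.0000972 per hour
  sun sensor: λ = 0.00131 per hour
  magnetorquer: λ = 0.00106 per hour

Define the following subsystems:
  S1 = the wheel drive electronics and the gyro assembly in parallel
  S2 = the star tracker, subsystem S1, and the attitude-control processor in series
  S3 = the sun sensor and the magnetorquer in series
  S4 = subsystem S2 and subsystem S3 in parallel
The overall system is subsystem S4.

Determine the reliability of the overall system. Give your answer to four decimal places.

R(star tracker) = exp(−0.00101 × 250) = 0.776856
R(wheel drive electronics) = exp(−0.000143 × 250) = 0.964881
R(gyro assembly) = exp(−0.000948 × 250) = 0.788991
R(attitude-control processor) = exp(−0.0000972 × 250) = 0.975993
R(sun sensor) = exp(−0.00131 × 250) = 0.720723
R(magnetorquer) = exp(−0.00106 × 250) = 0.767206
Parallel (wheel drive electronics and gyro assembly): 1 − (1 − 0.964881)(1 − 0.788991) = 0.992590
Series (star tracker, [0.992590], and attitude-control processor): 0.776856 × 0.992590 × 0.975993 = 0.752588
Series (sun sensor and magnetorquer): 0.720723 × 0.767206 = 0.552943
Parallel ([0.752588] and [0.552943]): 1 − (1 − 0.752588)(1 − 0.552943) = 0.8894

0.8894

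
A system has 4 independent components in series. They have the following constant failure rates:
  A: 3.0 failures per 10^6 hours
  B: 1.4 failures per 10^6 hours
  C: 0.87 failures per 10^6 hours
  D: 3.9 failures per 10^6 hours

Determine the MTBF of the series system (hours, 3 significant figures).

109000

Series of exponential components: λ_sys = Σ λ_i
λ_sys = 0.0000030 + 0.0000014 + 0.00000087 + 0.0000039 = 9.1700e-06 /h
MTBF = 1 / λ_sys = 109000 h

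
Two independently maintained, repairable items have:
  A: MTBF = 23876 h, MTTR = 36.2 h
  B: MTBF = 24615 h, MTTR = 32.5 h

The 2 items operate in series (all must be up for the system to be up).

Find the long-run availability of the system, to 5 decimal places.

0.99717

A(A) = MTBF/(MTBF+MTTR) = 23876/(23876+36.2) = 0.998486
A(B) = MTBF/(MTBF+MTTR) = 24615/(24615+32.5) = 0.998681
Series availability: 0.998486 × 0.998681 = 0.99717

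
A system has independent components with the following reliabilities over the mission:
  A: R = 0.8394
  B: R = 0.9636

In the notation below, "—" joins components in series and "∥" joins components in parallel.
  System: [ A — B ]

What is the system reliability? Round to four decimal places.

0.8088

Series (A and B): 0.839400 × 0.963600 = 0.8088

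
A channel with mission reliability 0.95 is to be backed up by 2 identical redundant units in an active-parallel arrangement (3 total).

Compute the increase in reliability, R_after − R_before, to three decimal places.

0.050

R_before = 0.95
R_after = 1 − (1 − 0.95)^3 = 1.000
ΔR = 1.000 − 0.95 = 0.050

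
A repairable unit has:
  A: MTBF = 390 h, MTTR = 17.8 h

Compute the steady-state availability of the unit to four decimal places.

0.9564

A(A) = MTBF/(MTBF+MTTR) = 390/(390+17.8) = 0.9564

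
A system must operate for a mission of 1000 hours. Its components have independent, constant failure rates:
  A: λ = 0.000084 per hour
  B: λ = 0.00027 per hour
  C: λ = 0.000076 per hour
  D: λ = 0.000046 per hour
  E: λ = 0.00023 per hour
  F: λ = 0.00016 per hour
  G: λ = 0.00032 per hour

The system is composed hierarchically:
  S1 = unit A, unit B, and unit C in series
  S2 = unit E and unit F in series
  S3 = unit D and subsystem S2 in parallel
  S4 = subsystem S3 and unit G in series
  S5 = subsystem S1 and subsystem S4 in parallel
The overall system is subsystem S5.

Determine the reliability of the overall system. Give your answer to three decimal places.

0.901

R(A) = exp(−0.000084 × 1000) = 0.91943
R(B) = exp(−0.00027 × 1000) = 0.76338
R(C) = exp(−0.000076 × 1000) = 0.92682
R(D) = exp(−0.000046 × 1000) = 0.95504
R(E) = exp(−0.00023 × 1000) = 0.79453
R(F) = exp(−0.00016 × 1000) = 0.85214
R(G) = exp(−0.00032 × 1000) = 0.72615
Series (A, B, and C): 0.91943 × 0.76338 × 0.92682 = 0.65051
Series (E and F): 0.79453 × 0.85214 = 0.67705
Parallel (D and [0.67705]): 1 − (1 − 0.95504)(1 − 0.67705) = 0.98548
Series ([0.98548] and G): 0.98548 × 0.72615 = 0.71561
Parallel ([0.65051] and [0.71561]): 1 − (1 − 0.65051)(1 − 0.71561) = 0.901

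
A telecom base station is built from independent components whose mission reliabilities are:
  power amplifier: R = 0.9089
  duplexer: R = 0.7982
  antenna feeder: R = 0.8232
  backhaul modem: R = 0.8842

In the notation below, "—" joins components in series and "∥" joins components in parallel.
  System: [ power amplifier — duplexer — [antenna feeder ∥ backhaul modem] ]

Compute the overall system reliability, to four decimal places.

Parallel (antenna feeder and backhaul modem): 1 − (1 − 0.823200)(1 − 0.884200) = 0.979527
Series (power amplifier, duplexer, and [0.979527]): 0.908900 × 0.798200 × 0.979527 = 0.7106

0.7106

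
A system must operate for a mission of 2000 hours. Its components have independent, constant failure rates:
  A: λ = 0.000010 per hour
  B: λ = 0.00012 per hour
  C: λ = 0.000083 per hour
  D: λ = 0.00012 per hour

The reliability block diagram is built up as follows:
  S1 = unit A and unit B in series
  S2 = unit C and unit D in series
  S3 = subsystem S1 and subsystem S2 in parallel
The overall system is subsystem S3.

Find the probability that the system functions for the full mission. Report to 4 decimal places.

0.9236

R(A) = exp(−0.000010 × 2000) = 0.980199
R(B) = exp(−0.00012 × 2000) = 0.786628
R(C) = exp(−0.000083 × 2000) = 0.847046
R(D) = exp(−0.00012 × 2000) = 0.786628
Series (A and B): 0.980199 × 0.786628 = 0.771052
Series (C and D): 0.847046 × 0.786628 = 0.666310
Parallel ([0.771052] and [0.666310]): 1 − (1 − 0.771052)(1 − 0.666310) = 0.9236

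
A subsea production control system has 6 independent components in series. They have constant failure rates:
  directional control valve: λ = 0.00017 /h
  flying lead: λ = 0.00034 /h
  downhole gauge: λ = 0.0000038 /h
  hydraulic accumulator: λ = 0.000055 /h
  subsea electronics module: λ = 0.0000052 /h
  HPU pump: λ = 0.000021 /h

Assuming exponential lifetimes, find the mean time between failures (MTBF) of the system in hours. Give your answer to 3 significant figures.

1680

Series of exponential components: λ_sys = Σ λ_i
λ_sys = 0.00017 + 0.00034 + 0.0000038 + 0.000055 + 0.0000052 + 0.000021 = 5.9500e-04 /h
MTBF = 1 / λ_sys = 1680 h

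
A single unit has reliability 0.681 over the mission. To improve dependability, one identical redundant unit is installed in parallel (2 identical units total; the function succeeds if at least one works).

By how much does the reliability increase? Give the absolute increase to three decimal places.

0.217

R_before = 0.681
R_after = 1 − (1 − 0.681)^2 = 0.898
ΔR = 0.898 − 0.681 = 0.217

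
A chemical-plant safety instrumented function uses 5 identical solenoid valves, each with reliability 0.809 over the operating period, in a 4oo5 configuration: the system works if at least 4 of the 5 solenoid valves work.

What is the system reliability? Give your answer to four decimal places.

0.7556

R = Σ_{i=4}^{5} C(5,i) p^i (1−p)^{5−i} with p = 0.809
C(5,4)·0.809^4·0.191^1 = 0.409070
C(5,5)·0.809^5·0.191^0 = 0.346531
Sum = 0.7556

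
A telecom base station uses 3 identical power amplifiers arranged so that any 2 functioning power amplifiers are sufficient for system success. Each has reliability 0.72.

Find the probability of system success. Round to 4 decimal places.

R = Σ_{i=2}^{3} C(3,i) p^i (1−p)^{3−i} with p = 0.72
C(3,2)·0.72^2·0.28^1 = 0.435456
C(3,3)·0.72^3·0.28^0 = 0.373248
Sum = 0.8087

0.8087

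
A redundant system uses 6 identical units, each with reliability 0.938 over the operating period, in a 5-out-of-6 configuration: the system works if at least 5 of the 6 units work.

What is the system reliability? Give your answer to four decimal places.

0.9512

R = Σ_{i=5}^{6} C(6,i) p^i (1−p)^{6−i} with p = 0.938
C(6,5)·0.938^5·0.062^1 = 0.270120
C(6,6)·0.938^6·0.062^0 = 0.681110
Sum = 0.9512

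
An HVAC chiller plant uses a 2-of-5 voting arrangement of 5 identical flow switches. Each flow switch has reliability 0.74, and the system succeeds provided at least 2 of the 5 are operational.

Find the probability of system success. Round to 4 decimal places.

0.9819

R = Σ_{i=2}^{5} C(5,i) p^i (1−p)^{5−i} with p = 0.74
C(5,2)·0.74^2·0.26^3 = 0.096246
C(5,3)·0.74^3·0.26^2 = 0.273931
C(5,4)·0.74^4·0.26^1 = 0.389825
C(5,5)·0.74^5·0.26^0 = 0.221901
Sum = 0.9819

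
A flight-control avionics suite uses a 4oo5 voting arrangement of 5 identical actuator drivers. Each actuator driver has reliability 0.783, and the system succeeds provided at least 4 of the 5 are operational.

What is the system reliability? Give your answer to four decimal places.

0.7021

R = Σ_{i=4}^{5} C(5,i) p^i (1−p)^{5−i} with p = 0.783
C(5,4)·0.783^4·0.217^1 = 0.407828
C(5,5)·0.783^5·0.217^0 = 0.294313
Sum = 0.7021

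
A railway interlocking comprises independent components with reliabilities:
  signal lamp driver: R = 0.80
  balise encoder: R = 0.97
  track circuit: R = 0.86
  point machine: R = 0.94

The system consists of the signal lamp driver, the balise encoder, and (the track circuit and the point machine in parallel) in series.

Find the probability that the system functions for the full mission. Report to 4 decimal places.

Parallel (track circuit and point machine): 1 − (1 − 0.860000)(1 − 0.940000) = 0.991600
Series (signal lamp driver, balise encoder, and [0.991600]): 0.800000 × 0.970000 × 0.991600 = 0.7695

0.7695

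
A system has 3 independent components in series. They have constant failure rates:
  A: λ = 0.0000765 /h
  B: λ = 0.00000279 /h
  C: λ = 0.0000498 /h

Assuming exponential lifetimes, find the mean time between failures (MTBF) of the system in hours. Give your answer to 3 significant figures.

Series of exponential components: λ_sys = Σ λ_i
λ_sys = 0.0000765 + 0.00000279 + 0.0000498 = 1.2909e-04 /h
MTBF = 1 / λ_sys = 7750 h

7750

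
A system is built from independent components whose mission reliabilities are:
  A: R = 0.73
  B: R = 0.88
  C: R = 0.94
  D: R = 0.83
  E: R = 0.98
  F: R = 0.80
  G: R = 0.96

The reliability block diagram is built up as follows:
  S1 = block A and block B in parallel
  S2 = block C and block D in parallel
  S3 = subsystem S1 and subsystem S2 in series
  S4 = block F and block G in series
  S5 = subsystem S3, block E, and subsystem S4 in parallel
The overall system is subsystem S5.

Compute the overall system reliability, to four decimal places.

Parallel (A and B): 1 − (1 − 0.730000)(1 − 0.880000) = 0.967600
Parallel (C and D): 1 − (1 − 0.940000)(1 − 0.830000) = 0.989800
Series ([0.967600] and [0.989800]): 0.967600 × 0.989800 = 0.957730
Series (F and G): 0.800000 × 0.960000 = 0.768000
Parallel ([0.957730], E, and [0.768000]): 1 − (1 − 0.957730)(1 − 0.980000)(1 − 0.768000) = 0.9998

0.9998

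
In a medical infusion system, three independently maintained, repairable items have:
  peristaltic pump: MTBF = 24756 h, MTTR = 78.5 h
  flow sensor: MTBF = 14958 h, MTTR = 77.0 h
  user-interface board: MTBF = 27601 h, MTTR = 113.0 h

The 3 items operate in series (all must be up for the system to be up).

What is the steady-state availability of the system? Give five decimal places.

A(peristaltic pump) = MTBF/(MTBF+MTTR) = 24756/(24756+78.5) = 0.996839
A(flow sensor) = MTBF/(MTBF+MTTR) = 14958/(14958+77.0) = 0.994879
A(user-interface board) = MTBF/(MTBF+MTTR) = 27601/(27601+113.0) = 0.995923
Series availability: 0.996839 × 0.994879 × 0.995923 = 0.98769

0.98769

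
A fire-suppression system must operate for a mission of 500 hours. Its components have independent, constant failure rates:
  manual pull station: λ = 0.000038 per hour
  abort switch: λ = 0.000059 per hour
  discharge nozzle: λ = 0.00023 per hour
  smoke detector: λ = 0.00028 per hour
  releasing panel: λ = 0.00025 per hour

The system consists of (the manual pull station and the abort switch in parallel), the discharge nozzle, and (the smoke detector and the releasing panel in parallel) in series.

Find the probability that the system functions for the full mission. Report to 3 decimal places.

0.877

R(manual pull station) = exp(−0.000038 × 500) = 0.98118
R(abort switch) = exp(−0.000059 × 500) = 0.97093
R(discharge nozzle) = exp(−0.00023 × 500) = 0.89137
R(smoke detector) = exp(−0.00028 × 500) = 0.86936
R(releasing panel) = exp(−0.00025 × 500) = 0.88250
Parallel (manual pull station and abort switch): 1 − (1 − 0.98118)(1 − 0.97093) = 0.99945
Parallel (smoke detector and releasing panel): 1 − (1 − 0.86936)(1 − 0.88250) = 0.98465
Series ([0.99945], discharge nozzle, and [0.98465]): 0.99945 × 0.89137 × 0.98465 = 0.877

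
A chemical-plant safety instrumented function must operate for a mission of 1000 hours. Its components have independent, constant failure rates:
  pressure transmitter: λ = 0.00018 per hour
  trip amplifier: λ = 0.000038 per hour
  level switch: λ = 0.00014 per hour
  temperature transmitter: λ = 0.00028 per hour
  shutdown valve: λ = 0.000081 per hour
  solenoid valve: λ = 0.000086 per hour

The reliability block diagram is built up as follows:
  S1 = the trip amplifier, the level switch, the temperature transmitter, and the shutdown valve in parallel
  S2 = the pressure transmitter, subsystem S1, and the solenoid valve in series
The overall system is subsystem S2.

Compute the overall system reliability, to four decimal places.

R(pressure transmitter) = exp(−0.00018 × 1000) = 0.835270
R(trip amplifier) = exp(−0.000038 × 1000) = 0.962713
R(level switch) = exp(−0.00014 × 1000) = 0.869358
R(temperature transmitter) = exp(−0.00028 × 1000) = 0.755784
R(shutdown valve) = exp(−0.000081 × 1000) = 0.922194
R(solenoid valve) = exp(−0.000086 × 1000) = 0.917594
Parallel (trip amplifier, level switch, temperature transmitter, and shutdown valve): 1 − (1 − 0.962713)(1 − 0.869358)(1 − 0.755784)(1 − 0.922194) = 0.999907
Series (pressure transmitter, [0.999907], and solenoid valve): 0.835270 × 0.999907 × 0.917594 = 0.7664

0.7664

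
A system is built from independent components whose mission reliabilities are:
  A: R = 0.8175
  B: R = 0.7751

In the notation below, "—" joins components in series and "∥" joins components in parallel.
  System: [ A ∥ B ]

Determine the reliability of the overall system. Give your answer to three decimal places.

Parallel (A and B): 1 − (1 − 0.81750)(1 − 0.77510) = 0.959

0.959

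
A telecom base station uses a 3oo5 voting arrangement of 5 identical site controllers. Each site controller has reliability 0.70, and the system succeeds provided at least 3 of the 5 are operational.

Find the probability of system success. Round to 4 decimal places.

R = Σ_{i=3}^{5} C(5,i) p^i (1−p)^{5−i} with p = 0.70
C(5,3)·0.70^3·0.30^2 = 0.308700
C(5,4)·0.70^4·0.30^1 = 0.360150
C(5,5)·0.70^5·0.30^0 = 0.168070
Sum = 0.8369

0.8369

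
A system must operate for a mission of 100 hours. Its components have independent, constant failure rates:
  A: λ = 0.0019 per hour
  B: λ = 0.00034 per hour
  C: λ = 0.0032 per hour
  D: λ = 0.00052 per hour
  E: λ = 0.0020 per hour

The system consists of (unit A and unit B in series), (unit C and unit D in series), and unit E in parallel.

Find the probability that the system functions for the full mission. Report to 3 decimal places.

R(A) = exp(−0.0019 × 100) = 0.82696
R(B) = exp(−0.00034 × 100) = 0.96657
R(C) = exp(−0.0032 × 100) = 0.72615
R(D) = exp(−0.00052 × 100) = 0.94933
R(E) = exp(−0.0020 × 100) = 0.81873
Series (A and B): 0.82696 × 0.96657 = 0.79931
Series (C and D): 0.72615 × 0.94933 = 0.68936
Parallel ([0.79931], [0.68936], and E): 1 − (1 − 0.79931)(1 − 0.68936)(1 − 0.81873) = 0.989

0.989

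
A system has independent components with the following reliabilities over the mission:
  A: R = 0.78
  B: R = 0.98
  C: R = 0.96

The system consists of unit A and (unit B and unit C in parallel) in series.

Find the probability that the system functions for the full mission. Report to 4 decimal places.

0.7794

Parallel (B and C): 1 − (1 − 0.980000)(1 − 0.960000) = 0.999200
Series (A and [0.999200]): 0.780000 × 0.999200 = 0.7794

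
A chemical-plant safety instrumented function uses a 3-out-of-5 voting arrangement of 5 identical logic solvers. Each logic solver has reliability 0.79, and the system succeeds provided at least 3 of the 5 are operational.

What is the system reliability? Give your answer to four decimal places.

0.9341

R = Σ_{i=3}^{5} C(5,i) p^i (1−p)^{5−i} with p = 0.79
C(5,3)·0.79^3·0.21^2 = 0.217430
C(5,4)·0.79^4·0.21^1 = 0.408976
C(5,5)·0.79^5·0.21^0 = 0.307706
Sum = 0.9341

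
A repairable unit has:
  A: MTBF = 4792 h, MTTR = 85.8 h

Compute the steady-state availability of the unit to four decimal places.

0.9824

A(A) = MTBF/(MTBF+MTTR) = 4792/(4792+85.8) = 0.9824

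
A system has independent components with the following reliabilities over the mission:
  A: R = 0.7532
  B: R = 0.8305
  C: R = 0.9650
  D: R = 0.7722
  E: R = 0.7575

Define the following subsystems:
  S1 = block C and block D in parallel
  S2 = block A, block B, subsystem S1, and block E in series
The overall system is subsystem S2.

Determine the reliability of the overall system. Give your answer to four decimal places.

Parallel (C and D): 1 − (1 − 0.965000)(1 − 0.772200) = 0.992027
Series (A, B, [0.992027], and E): 0.753200 × 0.830500 × 0.992027 × 0.757500 = 0.4701

0.4701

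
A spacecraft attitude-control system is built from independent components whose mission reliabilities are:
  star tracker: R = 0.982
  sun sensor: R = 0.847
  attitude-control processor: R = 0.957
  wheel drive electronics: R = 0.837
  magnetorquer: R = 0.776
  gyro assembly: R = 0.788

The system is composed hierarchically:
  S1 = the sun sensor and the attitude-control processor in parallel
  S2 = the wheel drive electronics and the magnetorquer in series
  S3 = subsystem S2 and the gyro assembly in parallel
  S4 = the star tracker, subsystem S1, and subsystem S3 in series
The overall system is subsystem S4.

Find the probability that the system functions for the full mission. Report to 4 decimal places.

Parallel (sun sensor and attitude-control processor): 1 − (1 − 0.847000)(1 − 0.957000) = 0.993421
Series (wheel drive electronics and magnetorquer): 0.837000 × 0.776000 = 0.649512
Parallel ([0.649512] and gyro assembly): 1 − (1 − 0.649512)(1 − 0.788000) = 0.925697
Series (star tracker, [0.993421], and [0.925697]): 0.982000 × 0.993421 × 0.925697 = 0.9031

0.9031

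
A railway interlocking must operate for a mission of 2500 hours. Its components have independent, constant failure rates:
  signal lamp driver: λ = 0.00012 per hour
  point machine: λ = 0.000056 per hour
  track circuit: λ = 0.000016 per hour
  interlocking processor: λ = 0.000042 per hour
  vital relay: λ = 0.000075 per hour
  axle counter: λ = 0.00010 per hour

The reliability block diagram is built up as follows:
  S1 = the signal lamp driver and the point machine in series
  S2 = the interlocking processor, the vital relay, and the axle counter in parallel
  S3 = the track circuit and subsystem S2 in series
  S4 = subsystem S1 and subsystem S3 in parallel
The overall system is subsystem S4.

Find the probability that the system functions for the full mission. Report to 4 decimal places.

R(signal lamp driver) = exp(−0.00012 × 2500) = 0.740818
R(point machine) = exp(−0.000056 × 2500) = 0.869358
R(track circuit) = exp(−0.000016 × 2500) = 0.960789
R(interlocking processor) = exp(−0.000042 × 2500) = 0.900325
R(vital relay) = exp(−0.000075 × 2500) = 0.829029
R(axle counter) = exp(−0.00010 × 2500) = 0.778801
Series (signal lamp driver and point machine): 0.740818 × 0.869358 = 0.644036
Parallel (interlocking processor, vital relay, and axle counter): 1 − (1 − 0.900325)(1 − 0.829029)(1 − 0.778801) = 0.996230
Series (track circuit and [0.996230]): 0.960789 × 0.996230 = 0.957167
Parallel ([0.644036] and [0.957167]): 1 − (1 − 0.644036)(1 − 0.957167) = 0.9848

0.9848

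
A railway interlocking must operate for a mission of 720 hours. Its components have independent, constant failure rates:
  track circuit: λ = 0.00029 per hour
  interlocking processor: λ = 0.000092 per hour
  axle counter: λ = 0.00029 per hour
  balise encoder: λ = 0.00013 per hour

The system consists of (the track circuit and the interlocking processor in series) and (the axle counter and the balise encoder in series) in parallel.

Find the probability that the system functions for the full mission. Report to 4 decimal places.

R(track circuit) = exp(−0.00029 × 720) = 0.811558
R(interlocking processor) = exp(−0.000092 × 720) = 0.935906
R(axle counter) = exp(−0.00029 × 720) = 0.811558
R(balise encoder) = exp(−0.00013 × 720) = 0.910647
Series (track circuit and interlocking processor): 0.811558 × 0.935906 = 0.759542
Series (axle counter and balise encoder): 0.811558 × 0.910647 = 0.739043
Parallel ([0.759542] and [0.739043]): 1 − (1 − 0.759542)(1 − 0.739043) = 0.9373

0.9373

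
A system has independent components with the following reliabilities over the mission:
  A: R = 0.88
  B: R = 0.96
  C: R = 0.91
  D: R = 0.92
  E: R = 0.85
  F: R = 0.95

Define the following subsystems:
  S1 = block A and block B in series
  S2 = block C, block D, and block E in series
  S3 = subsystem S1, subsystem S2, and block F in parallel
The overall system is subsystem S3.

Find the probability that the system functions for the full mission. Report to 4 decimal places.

Series (A and B): 0.880000 × 0.960000 = 0.844800
Series (C, D, and E): 0.910000 × 0.920000 × 0.850000 = 0.711620
Parallel ([0.844800], [0.711620], and F): 1 − (1 − 0.844800)(1 − 0.711620)(1 − 0.950000) = 0.9978

0.9978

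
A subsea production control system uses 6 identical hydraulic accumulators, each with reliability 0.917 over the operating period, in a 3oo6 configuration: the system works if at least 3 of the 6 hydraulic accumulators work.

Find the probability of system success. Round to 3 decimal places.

R = Σ_{i=3}^{6} C(6,i) p^i (1−p)^{6−i} with p = 0.917
C(6,3)·0.917^3·0.083^3 = 0.00882
C(6,4)·0.917^4·0.083^2 = 0.07307
C(6,5)·0.917^5·0.083^1 = 0.32291
C(6,6)·0.917^6·0.083^0 = 0.59459
Sum = 0.999

0.999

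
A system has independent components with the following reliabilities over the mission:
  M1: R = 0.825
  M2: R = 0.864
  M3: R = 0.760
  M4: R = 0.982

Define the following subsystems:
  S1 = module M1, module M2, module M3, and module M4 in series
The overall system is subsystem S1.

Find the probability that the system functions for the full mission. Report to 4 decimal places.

Series (M1, M2, M3, and M4): 0.825000 × 0.864000 × 0.760000 × 0.982000 = 0.5320

0.5320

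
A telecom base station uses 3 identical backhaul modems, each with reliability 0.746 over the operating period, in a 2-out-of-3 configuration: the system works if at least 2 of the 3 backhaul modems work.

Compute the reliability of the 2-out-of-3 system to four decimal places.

R = Σ_{i=2}^{3} C(3,i) p^i (1−p)^{3−i} with p = 0.746
C(3,2)·0.746^2·0.254^1 = 0.424065
C(3,3)·0.746^3·0.254^0 = 0.415161
Sum = 0.8392

0.8392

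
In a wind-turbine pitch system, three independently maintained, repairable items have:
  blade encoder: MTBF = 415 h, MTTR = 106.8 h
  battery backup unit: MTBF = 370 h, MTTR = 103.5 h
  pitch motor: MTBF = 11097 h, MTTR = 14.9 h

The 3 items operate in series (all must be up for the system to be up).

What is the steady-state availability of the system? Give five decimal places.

0.62064

A(blade encoder) = MTBF/(MTBF+MTTR) = 415/(415+106.8) = 0.795324
A(battery backup unit) = MTBF/(MTBF+MTTR) = 370/(370+103.5) = 0.781415
A(pitch motor) = MTBF/(MTBF+MTTR) = 11097/(11097+14.9) = 0.998659
Series availability: 0.795324 × 0.781415 × 0.998659 = 0.62064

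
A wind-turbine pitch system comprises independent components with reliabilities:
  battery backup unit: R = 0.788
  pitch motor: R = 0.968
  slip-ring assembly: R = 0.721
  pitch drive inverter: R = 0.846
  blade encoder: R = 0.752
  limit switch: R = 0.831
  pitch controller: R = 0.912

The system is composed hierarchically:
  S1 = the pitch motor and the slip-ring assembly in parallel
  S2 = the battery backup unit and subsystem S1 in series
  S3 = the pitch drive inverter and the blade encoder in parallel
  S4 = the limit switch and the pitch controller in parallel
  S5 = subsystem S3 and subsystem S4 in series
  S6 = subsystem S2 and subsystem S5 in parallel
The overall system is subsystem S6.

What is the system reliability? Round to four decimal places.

Parallel (pitch motor and slip-ring assembly): 1 − (1 − 0.968000)(1 − 0.721000) = 0.991072
Series (battery backup unit and [0.991072]): 0.788000 × 0.991072 = 0.780965
Parallel (pitch drive inverter and blade encoder): 1 − (1 − 0.846000)(1 − 0.752000) = 0.961808
Parallel (limit switch and pitch controller): 1 − (1 − 0.831000)(1 − 0.912000) = 0.985128
Series ([0.961808] and [0.985128]): 0.961808 × 0.985128 = 0.947504
Parallel ([0.780965] and [0.947504]): 1 − (1 − 0.780965)(1 − 0.947504) = 0.9885

0.9885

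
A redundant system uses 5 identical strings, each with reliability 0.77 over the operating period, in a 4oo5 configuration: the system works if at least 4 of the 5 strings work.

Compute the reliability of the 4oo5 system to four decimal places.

R = Σ_{i=4}^{5} C(5,i) p^i (1−p)^{5−i} with p = 0.77
C(5,4)·0.77^4·0.23^1 = 0.404260
C(5,5)·0.77^5·0.23^0 = 0.270678
Sum = 0.6749

0.6749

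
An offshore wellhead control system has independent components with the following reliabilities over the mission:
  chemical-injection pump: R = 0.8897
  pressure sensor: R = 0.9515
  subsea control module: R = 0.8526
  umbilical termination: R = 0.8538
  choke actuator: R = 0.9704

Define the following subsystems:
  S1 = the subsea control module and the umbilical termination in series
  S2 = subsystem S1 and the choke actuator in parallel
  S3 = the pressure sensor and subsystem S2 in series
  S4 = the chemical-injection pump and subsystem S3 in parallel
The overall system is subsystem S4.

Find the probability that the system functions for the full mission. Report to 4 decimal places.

Series (subsea control module and umbilical termination): 0.852600 × 0.853800 = 0.727950
Parallel ([0.727950] and choke actuator): 1 − (1 − 0.727950)(1 − 0.970400) = 0.991947
Series (pressure sensor and [0.991947]): 0.951500 × 0.991947 = 0.943838
Parallel (chemical-injection pump and [0.943838]): 1 − (1 − 0.889700)(1 − 0.943838) = 0.9938

0.9938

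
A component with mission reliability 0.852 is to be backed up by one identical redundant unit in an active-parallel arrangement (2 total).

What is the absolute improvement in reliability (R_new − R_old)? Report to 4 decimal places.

R_before = 0.852
R_after = 1 − (1 − 0.852)^2 = 0.9781
ΔR = 0.9781 − 0.852 = 0.1261

0.1261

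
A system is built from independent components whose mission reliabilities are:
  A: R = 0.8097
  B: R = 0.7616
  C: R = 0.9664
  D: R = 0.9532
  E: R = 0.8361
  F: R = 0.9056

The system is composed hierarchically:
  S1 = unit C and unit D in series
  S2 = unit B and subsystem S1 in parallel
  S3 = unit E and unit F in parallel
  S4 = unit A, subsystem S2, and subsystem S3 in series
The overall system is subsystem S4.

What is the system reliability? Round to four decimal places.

0.7822

Series (C and D): 0.966400 × 0.953200 = 0.921172
Parallel (B and [0.921172]): 1 − (1 − 0.761600)(1 − 0.921172) = 0.981207
Parallel (E and F): 1 − (1 − 0.836100)(1 − 0.905600) = 0.984528
Series (A, [0.981207], and [0.984528]): 0.809700 × 0.981207 × 0.984528 = 0.7822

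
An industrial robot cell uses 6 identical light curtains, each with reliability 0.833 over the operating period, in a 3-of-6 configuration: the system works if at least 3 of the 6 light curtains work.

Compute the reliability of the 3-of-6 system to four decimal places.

R = Σ_{i=3}^{6} C(6,i) p^i (1−p)^{6−i} with p = 0.833
C(6,3)·0.833^3·0.167^3 = 0.053841
C(6,4)·0.833^4·0.167^2 = 0.201421
C(6,5)·0.833^5·0.167^1 = 0.401877
C(6,6)·0.833^6·0.167^0 = 0.334095
Sum = 0.9912

0.9912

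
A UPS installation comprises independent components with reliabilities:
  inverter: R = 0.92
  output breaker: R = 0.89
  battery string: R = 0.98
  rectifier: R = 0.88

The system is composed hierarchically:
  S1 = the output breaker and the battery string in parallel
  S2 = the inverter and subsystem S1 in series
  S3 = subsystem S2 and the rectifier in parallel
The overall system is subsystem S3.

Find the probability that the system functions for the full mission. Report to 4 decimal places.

Parallel (output breaker and battery string): 1 − (1 − 0.890000)(1 − 0.980000) = 0.997800
Series (inverter and [0.997800]): 0.920000 × 0.997800 = 0.917976
Parallel ([0.917976] and rectifier): 1 − (1 − 0.917976)(1 − 0.880000) = 0.9902

0.9902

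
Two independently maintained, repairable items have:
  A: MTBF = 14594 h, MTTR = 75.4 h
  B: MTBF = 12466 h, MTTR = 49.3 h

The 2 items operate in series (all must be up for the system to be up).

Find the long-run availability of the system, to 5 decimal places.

A(A) = MTBF/(MTBF+MTTR) = 14594/(14594+75.4) = 0.994860
A(B) = MTBF/(MTBF+MTTR) = 12466/(12466+49.3) = 0.996061
Series availability: 0.994860 × 0.996061 = 0.99094

0.99094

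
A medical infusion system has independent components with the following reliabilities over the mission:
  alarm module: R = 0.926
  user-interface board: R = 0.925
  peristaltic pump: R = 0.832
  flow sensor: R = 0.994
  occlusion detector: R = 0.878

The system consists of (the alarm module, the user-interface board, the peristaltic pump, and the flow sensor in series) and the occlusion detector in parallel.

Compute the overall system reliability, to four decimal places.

0.9644

Series (alarm module, user-interface board, peristaltic pump, and flow sensor): 0.926000 × 0.925000 × 0.832000 × 0.994000 = 0.708374
Parallel ([0.708374] and occlusion detector): 1 − (1 − 0.708374)(1 − 0.878000) = 0.9644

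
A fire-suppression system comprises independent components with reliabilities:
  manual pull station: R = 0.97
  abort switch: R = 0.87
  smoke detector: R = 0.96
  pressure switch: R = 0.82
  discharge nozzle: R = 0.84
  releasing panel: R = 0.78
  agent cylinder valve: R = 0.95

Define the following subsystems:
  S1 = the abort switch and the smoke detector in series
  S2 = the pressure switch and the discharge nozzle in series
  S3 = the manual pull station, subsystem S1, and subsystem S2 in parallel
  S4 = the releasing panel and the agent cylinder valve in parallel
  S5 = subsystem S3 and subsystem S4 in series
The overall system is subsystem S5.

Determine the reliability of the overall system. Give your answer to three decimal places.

0.987

Series (abort switch and smoke detector): 0.87000 × 0.96000 = 0.83520
Series (pressure switch and discharge nozzle): 0.82000 × 0.84000 = 0.68880
Parallel (manual pull station, [0.83520], and [0.68880]): 1 − (1 − 0.97000)(1 − 0.83520)(1 − 0.68880) = 0.99846
Parallel (releasing panel and agent cylinder valve): 1 − (1 − 0.78000)(1 − 0.95000) = 0.98900
Series ([0.99846] and [0.98900]): 0.99846 × 0.98900 = 0.987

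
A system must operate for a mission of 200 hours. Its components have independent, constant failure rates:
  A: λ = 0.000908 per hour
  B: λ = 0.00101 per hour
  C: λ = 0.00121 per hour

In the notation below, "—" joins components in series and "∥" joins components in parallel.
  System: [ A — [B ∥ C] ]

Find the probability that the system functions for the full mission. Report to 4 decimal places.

R(A) = exp(−0.000908 × 200) = 0.833935
R(B) = exp(−0.00101 × 200) = 0.817095
R(C) = exp(−0.00121 × 200) = 0.785056
Parallel (B and C): 1 − (1 − 0.817095)(1 − 0.785056) = 0.960686
Series (A and [0.960686]): 0.833935 × 0.960686 = 0.8011

0.8011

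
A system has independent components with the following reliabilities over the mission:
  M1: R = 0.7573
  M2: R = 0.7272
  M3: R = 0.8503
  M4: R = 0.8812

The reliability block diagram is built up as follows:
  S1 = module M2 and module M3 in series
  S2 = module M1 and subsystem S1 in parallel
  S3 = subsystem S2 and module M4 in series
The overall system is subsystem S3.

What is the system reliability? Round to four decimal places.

Series (M2 and M3): 0.727200 × 0.850300 = 0.618338
Parallel (M1 and [0.618338]): 1 − (1 − 0.757300)(1 − 0.618338) = 0.907371
Series ([0.907371] and M4): 0.907371 × 0.881200 = 0.7996

0.7996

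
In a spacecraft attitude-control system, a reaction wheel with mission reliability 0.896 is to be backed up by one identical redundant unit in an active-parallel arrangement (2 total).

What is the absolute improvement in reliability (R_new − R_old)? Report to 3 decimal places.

R_before = 0.896
R_after = 1 − (1 − 0.896)^2 = 0.989
ΔR = 0.989 − 0.896 = 0.093

0.093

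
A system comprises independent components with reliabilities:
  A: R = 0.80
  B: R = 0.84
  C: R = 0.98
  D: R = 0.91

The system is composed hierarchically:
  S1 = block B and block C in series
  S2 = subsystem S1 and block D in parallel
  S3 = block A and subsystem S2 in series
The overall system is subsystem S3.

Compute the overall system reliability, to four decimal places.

Series (B and C): 0.840000 × 0.980000 = 0.823200
Parallel ([0.823200] and D): 1 − (1 − 0.823200)(1 − 0.910000) = 0.984088
Series (A and [0.984088]): 0.800000 × 0.984088 = 0.7873

0.7873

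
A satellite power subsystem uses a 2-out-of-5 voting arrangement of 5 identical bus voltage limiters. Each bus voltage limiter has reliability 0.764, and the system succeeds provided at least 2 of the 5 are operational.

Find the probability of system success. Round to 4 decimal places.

R = Σ_{i=2}^{5} C(5,i) p^i (1−p)^{5−i} with p = 0.764
C(5,2)·0.764^2·0.236^3 = 0.076722
C(5,3)·0.764^3·0.236^2 = 0.248373
C(5,4)·0.764^4·0.236^1 = 0.402027
C(5,5)·0.764^5·0.236^0 = 0.260296
Sum = 0.9874

0.9874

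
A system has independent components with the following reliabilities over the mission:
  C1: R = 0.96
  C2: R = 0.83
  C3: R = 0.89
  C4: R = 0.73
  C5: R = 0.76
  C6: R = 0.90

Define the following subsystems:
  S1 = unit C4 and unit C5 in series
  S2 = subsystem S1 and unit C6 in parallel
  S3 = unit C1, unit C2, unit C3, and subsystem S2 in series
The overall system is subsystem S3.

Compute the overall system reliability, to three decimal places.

Series (C4 and C5): 0.73000 × 0.76000 = 0.55480
Parallel ([0.55480] and C6): 1 − (1 − 0.55480)(1 − 0.90000) = 0.95548
Series (C1, C2, C3, and [0.95548]): 0.96000 × 0.83000 × 0.89000 × 0.95548 = 0.678

0.678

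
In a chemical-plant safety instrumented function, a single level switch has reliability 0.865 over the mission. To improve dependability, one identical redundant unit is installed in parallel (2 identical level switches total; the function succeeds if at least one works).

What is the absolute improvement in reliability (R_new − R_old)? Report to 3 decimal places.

R_before = 0.865
R_after = 1 − (1 − 0.865)^2 = 0.982
ΔR = 0.982 − 0.865 = 0.117

0.117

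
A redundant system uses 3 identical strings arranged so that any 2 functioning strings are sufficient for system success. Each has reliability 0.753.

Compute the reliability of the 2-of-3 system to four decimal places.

0.8471

R = Σ_{i=2}^{3} C(3,i) p^i (1−p)^{3−i} with p = 0.753
C(3,2)·0.753^2·0.247^1 = 0.420154
C(3,3)·0.753^3·0.247^0 = 0.426958
Sum = 0.8471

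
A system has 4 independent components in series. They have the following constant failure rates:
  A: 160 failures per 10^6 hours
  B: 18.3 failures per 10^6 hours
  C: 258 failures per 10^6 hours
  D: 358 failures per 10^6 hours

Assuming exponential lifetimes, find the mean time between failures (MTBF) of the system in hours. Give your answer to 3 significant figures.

1260

Series of exponential components: λ_sys = Σ λ_i
λ_sys = 0.000160 + 0.0000183 + 0.000258 + 0.000358 = 7.9430e-04 /h
MTBF = 1 / λ_sys = 1260 h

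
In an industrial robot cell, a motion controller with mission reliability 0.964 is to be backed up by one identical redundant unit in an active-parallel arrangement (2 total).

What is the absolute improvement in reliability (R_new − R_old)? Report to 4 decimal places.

R_before = 0.964
R_after = 1 − (1 − 0.964)^2 = 0.9987
ΔR = 0.9987 − 0.964 = 0.0347

0.0347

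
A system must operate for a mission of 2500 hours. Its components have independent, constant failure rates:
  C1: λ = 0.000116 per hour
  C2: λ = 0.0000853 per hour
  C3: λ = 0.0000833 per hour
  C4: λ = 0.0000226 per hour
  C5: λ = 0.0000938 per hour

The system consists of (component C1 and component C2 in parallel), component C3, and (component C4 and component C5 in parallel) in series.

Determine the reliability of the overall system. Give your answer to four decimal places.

0.7639

R(C1) = exp(−0.000116 × 2500) = 0.748264
R(C2) = exp(−0.0000853 × 2500) = 0.807954
R(C3) = exp(−0.0000833 × 2500) = 0.812004
R(C4) = exp(−0.0000226 × 2500) = 0.945066
R(C5) = exp(−0.0000938 × 2500) = 0.790966
Parallel (C1 and C2): 1 − (1 − 0.748264)(1 − 0.807954) = 0.951655
Parallel (C4 and C5): 1 − (1 − 0.945066)(1 − 0.790966) = 0.988517
Series ([0.951655], C3, and [0.988517]): 0.951655 × 0.812004 × 0.988517 = 0.7639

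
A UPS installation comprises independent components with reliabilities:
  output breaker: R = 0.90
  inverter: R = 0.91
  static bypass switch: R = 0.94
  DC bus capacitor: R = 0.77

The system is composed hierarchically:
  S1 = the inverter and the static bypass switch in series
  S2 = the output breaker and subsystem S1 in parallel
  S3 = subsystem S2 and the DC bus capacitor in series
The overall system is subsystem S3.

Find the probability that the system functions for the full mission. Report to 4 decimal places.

Series (inverter and static bypass switch): 0.910000 × 0.940000 = 0.855400
Parallel (output breaker and [0.855400]): 1 − (1 − 0.900000)(1 − 0.855400) = 0.985540
Series ([0.985540] and DC bus capacitor): 0.985540 × 0.770000 = 0.7589

0.7589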